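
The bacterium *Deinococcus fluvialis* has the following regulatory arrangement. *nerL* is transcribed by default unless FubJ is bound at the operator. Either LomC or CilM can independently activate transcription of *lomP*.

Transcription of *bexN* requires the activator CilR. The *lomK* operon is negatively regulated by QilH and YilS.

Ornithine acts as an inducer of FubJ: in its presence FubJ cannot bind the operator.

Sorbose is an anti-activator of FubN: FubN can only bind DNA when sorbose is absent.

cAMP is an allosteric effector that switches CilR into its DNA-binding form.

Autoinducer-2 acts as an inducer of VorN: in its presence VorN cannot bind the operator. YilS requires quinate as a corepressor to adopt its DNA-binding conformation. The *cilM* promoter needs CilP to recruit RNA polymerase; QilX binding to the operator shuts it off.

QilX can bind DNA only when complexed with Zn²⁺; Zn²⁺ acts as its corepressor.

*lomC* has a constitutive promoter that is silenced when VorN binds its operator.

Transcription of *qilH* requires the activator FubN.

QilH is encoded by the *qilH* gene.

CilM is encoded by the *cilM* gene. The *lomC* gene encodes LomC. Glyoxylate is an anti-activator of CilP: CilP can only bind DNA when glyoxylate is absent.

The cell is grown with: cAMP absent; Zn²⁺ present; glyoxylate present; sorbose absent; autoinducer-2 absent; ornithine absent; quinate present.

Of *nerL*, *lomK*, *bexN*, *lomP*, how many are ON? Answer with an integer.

Ornithine is absent, so FubJ is active.
With repressor FubJ bound, *nerL* is not transcribed.
→ *nerL* is OFF.
Sorbose is absent, so FubN is active.
No repressor is bound and FubN is active, so *qilH* is transcribed.
So QilH is produced and active.
Quinate is present, so YilS is active.
With repressor QilH bound, *lomK* is not transcribed.
→ *lomK* is OFF.
cAMP is absent, so CilR is inactive.
Required activator CilR is absent, so *bexN* is not transcribed.
→ *bexN* is OFF.
Autoinducer-2 is absent, so VorN is active.
With repressor VorN bound, *lomC* is not transcribed.
So LomC is not produced.
Zn²⁺ is present, so QilX is active.
Glyoxylate is present, so CilP is inactive.
With repressor QilX bound, *cilM* is not transcribed.
So CilM is not produced.
No activator is available at the *lomP* promoter, so *lomP* is not transcribed.
→ *lomP* is OFF.
0 of the 4 genes are transcribed.

0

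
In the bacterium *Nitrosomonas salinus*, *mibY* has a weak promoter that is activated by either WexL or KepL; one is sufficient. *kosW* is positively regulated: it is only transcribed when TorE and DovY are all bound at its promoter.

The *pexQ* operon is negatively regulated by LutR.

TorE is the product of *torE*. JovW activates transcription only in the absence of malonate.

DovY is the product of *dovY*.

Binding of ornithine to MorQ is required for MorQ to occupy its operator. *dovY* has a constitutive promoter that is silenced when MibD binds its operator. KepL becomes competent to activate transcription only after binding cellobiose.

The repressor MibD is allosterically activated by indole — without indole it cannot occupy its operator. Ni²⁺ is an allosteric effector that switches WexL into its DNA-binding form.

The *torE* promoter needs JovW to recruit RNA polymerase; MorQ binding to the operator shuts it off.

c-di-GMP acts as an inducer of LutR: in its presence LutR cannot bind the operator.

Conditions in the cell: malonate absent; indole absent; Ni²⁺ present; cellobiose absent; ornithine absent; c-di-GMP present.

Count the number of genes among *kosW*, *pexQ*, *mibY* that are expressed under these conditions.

Malonate is absent, so JovW is active.
Ornithine is absent, so MorQ is inactive.
No repressor is bound and JovW is active, so *torE* is transcribed.
So TorE is produced and active.
Indole is absent, so MibD is inactive.
With no repressor bound, *dovY* is transcribed.
So DovY is produced and active.
No repressor is bound and TorE and DovY are active, so *kosW* is transcribed.
→ *kosW* is ON.
c-di-GMP is present, so LutR is inactive.
With no repressor bound, *pexQ* is transcribed.
→ *pexQ* is ON.
Ni²⁺ is present, so WexL is active.
Cellobiose is absent, so KepL is inactive.
Activator WexL is present, so *mibY* is transcribed.
→ *mibY* is ON.
3 of the 3 genes are transcribed.

3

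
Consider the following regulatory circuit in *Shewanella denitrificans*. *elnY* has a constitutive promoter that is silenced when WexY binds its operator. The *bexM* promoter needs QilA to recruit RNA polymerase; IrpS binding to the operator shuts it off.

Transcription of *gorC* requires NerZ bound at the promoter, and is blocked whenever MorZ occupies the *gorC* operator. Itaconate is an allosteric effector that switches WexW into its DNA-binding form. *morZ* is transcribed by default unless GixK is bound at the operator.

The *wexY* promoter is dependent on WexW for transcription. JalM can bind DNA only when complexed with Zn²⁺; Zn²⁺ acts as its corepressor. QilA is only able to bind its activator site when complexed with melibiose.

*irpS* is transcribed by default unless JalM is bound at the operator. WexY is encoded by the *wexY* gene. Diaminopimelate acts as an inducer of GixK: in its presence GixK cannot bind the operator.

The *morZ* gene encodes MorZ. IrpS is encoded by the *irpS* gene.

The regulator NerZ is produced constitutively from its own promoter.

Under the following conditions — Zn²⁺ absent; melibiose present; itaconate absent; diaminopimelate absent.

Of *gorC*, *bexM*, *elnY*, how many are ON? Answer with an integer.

NerZ is produced constitutively and is active.
Diaminopimelate is absent, so GixK is active.
With repressor GixK bound, *morZ* is not transcribed.
So MorZ is not produced.
No repressor is bound and NerZ is active, so *gorC* is transcribed.
→ *gorC* is ON.
Zn²⁺ is absent, so JalM is inactive.
With no repressor bound, *irpS* is transcribed.
So IrpS is produced and active.
Melibiose is present, so QilA is active.
With repressor IrpS bound, *bexM* is not transcribed.
→ *bexM* is OFF.
Itaconate is absent, so WexW is inactive.
Required activator WexW is absent, so *wexY* is not transcribed.
So WexY is not produced.
With no repressor bound, *elnY* is transcribed.
→ *elnY* is ON.
2 of the 3 genes are transcribed.

2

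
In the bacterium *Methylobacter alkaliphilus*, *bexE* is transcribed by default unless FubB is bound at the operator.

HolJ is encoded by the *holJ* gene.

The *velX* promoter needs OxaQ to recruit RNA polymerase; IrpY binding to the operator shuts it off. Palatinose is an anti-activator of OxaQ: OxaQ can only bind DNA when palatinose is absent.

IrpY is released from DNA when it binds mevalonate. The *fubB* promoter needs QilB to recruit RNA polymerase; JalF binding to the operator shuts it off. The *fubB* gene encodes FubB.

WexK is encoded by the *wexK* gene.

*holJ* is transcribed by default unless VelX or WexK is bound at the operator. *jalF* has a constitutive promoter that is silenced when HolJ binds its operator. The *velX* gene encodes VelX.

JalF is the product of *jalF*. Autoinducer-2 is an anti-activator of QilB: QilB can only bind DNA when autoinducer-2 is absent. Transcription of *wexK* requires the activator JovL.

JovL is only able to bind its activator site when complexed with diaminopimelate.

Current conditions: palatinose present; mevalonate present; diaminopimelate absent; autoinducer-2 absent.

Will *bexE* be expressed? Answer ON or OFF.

OFF

Palatinose is present, so OxaQ is inactive.
Mevalonate is present, so IrpY is inactive.
Required activator OxaQ is absent, so *velX* is not transcribed.
So VelX is not produced.
Diaminopimelate is absent, so JovL is inactive.
Required activator JovL is absent, so *wexK* is not transcribed.
So WexK is not produced.
With no repressor bound, *holJ* is transcribed.
So HolJ is produced and active.
With repressor HolJ bound, *jalF* is not transcribed.
So JalF is not produced.
Autoinducer-2 is absent, so QilB is active.
No repressor is bound and QilB is active, so *fubB* is transcribed.
So FubB is produced and active.
With repressor FubB bound, *bexE* is not transcribed.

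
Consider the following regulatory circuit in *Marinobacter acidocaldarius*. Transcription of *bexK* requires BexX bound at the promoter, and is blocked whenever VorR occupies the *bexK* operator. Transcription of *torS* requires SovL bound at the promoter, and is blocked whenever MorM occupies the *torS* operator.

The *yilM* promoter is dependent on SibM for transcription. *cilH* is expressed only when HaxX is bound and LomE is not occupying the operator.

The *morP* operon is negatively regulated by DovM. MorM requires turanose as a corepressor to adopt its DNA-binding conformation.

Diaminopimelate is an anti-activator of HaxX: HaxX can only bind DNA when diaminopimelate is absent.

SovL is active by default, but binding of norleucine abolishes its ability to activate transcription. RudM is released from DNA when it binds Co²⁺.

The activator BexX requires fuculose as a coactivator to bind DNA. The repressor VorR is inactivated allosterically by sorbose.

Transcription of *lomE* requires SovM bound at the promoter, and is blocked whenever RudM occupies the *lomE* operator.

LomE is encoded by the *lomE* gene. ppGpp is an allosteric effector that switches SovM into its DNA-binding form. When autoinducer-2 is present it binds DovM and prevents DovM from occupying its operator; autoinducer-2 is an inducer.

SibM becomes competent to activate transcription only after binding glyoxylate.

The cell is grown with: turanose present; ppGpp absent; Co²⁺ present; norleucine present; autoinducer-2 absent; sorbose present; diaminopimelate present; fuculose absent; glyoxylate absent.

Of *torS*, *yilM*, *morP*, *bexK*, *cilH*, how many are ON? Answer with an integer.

Turanose is present, so MorM is active.
Norleucine is present, so SovL is inactive.
With repressor MorM bound, *torS* is not transcribed.
→ *torS* is OFF.
Glyoxylate is absent, so SibM is inactive.
Required activator SibM is absent, so *yilM* is not transcribed.
→ *yilM* is OFF.
Autoinducer-2 is absent, so DovM is active.
With repressor DovM bound, *morP* is not transcribed.
→ *morP* is OFF.
Sorbose is present, so VorR is inactive.
Fuculose is absent, so BexX is inactive.
Required activator BexX is absent, so *bexK* is not transcribed.
→ *bexK* is OFF.
Diaminopimelate is present, so HaxX is inactive.
ppGpp is absent, so SovM is inactive.
Co²⁺ is present, so RudM is inactive.
Required activator SovM is absent, so *lomE* is not transcribed.
So LomE is not produced.
Required activator HaxX is absent, so *cilH* is not transcribed.
→ *cilH* is OFF.
0 of the 5 genes are transcribed.

0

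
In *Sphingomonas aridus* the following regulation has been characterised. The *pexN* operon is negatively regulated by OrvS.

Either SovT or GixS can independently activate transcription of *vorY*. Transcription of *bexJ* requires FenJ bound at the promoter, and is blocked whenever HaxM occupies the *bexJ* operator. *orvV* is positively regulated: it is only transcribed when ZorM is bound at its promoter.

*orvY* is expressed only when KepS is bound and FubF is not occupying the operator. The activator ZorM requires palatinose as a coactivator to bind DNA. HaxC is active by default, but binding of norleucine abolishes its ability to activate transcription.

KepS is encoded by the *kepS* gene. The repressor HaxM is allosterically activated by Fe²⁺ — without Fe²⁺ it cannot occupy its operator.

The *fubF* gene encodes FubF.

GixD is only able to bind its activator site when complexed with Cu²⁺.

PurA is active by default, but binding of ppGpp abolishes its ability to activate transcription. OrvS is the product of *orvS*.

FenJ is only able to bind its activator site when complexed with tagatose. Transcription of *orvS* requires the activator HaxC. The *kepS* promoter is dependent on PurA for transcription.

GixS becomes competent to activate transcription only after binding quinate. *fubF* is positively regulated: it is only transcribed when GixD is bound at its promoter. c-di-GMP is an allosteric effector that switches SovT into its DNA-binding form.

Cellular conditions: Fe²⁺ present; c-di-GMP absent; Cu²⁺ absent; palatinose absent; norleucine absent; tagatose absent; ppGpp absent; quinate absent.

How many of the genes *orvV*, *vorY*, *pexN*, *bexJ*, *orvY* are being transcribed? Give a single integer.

Palatinose is absent, so ZorM is inactive.
Required activator ZorM is absent, so *orvV* is not transcribed.
→ *orvV* is OFF.
c-di-GMP is absent, so SovT is inactive.
Quinate is absent, so GixS is inactive.
No activator is available at the *vorY* promoter, so *vorY* is not transcribed.
→ *vorY* is OFF.
Norleucine is absent, so HaxC is active.
No repressor is bound and HaxC is active, so *orvS* is transcribed.
So OrvS is produced and active.
With repressor OrvS bound, *pexN* is not transcribed.
→ *pexN* is OFF.
Fe²⁺ is present, so HaxM is active.
Tagatose is absent, so FenJ is inactive.
With repressor HaxM bound, *bexJ* is not transcribed.
→ *bexJ* is OFF.
ppGpp is absent, so PurA is active.
No repressor is bound and PurA is active, so *kepS* is transcribed.
So KepS is produced and active.
Cu²⁺ is absent, so GixD is inactive.
Required activator GixD is absent, so *fubF* is not transcribed.
So FubF is not produced.
No repressor is bound and KepS is active, so *orvY* is transcribed.
→ *orvY* is ON.
1 of the 5 genes is transcribed.

1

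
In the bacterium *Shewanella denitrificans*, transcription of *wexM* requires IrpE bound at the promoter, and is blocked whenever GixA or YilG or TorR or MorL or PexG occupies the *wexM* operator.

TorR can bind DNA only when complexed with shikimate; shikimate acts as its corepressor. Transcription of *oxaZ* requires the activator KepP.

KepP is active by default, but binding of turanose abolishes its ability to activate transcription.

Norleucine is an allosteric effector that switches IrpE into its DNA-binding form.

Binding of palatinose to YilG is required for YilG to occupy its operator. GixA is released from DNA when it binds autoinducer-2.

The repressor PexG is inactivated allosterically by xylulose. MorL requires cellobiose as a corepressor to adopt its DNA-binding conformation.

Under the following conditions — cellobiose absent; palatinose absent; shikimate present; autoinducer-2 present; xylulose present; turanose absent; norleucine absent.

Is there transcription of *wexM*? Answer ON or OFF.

Norleucine is absent, so IrpE is inactive.
Autoinducer-2 is present, so GixA is inactive.
Palatinose is absent, so YilG is inactive.
Shikimate is present, so TorR is active.
Cellobiose is absent, so MorL is inactive.
Xylulose is present, so PexG is inactive.
With repressor TorR bound, *wexM* is not transcribed.

OFF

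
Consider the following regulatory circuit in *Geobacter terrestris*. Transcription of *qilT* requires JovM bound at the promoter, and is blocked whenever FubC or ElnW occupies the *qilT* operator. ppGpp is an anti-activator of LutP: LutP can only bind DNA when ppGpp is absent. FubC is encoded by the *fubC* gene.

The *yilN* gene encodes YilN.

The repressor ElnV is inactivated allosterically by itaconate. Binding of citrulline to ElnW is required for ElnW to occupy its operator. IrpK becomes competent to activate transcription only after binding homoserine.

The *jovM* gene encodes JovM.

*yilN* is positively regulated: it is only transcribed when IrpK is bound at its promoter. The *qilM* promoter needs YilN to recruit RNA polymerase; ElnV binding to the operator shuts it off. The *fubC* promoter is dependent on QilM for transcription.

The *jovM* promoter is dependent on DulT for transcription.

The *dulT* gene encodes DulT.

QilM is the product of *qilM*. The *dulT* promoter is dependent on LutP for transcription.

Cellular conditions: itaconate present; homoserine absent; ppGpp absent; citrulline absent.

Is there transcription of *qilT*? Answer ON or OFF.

ON

ppGpp is absent, so LutP is active.
No repressor is bound and LutP is active, so *dulT* is transcribed.
So DulT is produced and active.
No repressor is bound and DulT is active, so *jovM* is transcribed.
So JovM is produced and active.
Itaconate is present, so ElnV is inactive.
Homoserine is absent, so IrpK is inactive.
Required activator IrpK is absent, so *yilN* is not transcribed.
So YilN is not produced.
Required activator YilN is absent, so *qilM* is not transcribed.
So QilM is not produced.
Required activator QilM is absent, so *fubC* is not transcribed.
So FubC is not produced.
Citrulline is absent, so ElnW is inactive.
No repressor is bound and JovM is active, so *qilT* is transcribed.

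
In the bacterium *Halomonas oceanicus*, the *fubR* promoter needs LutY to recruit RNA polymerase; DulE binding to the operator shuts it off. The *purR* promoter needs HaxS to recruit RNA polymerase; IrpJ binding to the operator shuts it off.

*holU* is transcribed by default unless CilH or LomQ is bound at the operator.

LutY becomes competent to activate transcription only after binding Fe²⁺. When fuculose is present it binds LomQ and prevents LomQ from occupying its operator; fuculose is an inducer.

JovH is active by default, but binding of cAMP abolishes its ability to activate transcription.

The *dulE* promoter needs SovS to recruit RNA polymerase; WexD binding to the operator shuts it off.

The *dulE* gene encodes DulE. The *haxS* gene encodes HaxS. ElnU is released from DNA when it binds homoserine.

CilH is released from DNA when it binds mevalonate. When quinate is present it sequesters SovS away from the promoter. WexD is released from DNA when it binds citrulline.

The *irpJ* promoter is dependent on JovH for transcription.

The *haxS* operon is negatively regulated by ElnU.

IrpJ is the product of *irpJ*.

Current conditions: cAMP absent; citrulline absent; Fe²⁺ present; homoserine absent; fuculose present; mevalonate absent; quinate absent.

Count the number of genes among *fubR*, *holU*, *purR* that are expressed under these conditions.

Quinate is absent, so SovS is active.
Citrulline is absent, so WexD is active.
With repressor WexD bound, *dulE* is not transcribed.
So DulE is not produced.
Fe²⁺ is present, so LutY is active.
No repressor is bound and LutY is active, so *fubR* is transcribed.
→ *fubR* is ON.
Mevalonate is absent, so CilH is active.
Fuculose is present, so LomQ is inactive.
With repressor CilH bound, *holU* is not transcribed.
→ *holU* is OFF.
Homoserine is absent, so ElnU is active.
With repressor ElnU bound, *haxS* is not transcribed.
So HaxS is not produced.
cAMP is absent, so JovH is active.
No repressor is bound and JovH is active, so *irpJ* is transcribed.
So IrpJ is produced and active.
With repressor IrpJ bound, *purR* is not transcribed.
→ *purR* is OFF.
1 of the 3 genes is transcribed.

1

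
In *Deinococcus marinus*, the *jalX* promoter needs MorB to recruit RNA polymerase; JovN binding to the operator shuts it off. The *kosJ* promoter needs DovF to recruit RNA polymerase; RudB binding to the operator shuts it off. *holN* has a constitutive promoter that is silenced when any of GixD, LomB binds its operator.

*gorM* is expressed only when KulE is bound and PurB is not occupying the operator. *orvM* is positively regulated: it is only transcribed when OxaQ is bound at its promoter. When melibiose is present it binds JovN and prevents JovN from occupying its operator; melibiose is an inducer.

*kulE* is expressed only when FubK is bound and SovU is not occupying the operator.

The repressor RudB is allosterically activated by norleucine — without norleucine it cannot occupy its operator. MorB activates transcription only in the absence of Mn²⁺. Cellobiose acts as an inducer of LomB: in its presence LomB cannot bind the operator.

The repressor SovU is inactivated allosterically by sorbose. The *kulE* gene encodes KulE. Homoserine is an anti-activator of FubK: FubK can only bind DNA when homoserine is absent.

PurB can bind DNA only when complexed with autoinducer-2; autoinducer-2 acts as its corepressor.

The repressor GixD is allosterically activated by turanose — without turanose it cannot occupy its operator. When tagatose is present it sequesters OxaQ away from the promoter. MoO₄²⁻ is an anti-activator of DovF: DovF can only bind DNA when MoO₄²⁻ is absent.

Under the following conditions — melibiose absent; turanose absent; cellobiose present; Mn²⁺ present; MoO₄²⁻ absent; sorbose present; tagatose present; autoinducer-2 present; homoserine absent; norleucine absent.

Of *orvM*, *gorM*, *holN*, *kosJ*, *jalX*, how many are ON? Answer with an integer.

2

Tagatose is present, so OxaQ is inactive.
Required activator OxaQ is absent, so *orvM* is not transcribed.
→ *orvM* is OFF.
Sorbose is present, so SovU is inactive.
Homoserine is absent, so FubK is active.
No repressor is bound and FubK is active, so *kulE* is transcribed.
So KulE is produced and active.
Autoinducer-2 is present, so PurB is active.
With repressor PurB bound, *gorM* is not transcribed.
→ *gorM* is OFF.
Turanose is absent, so GixD is inactive.
Cellobiose is present, so LomB is inactive.
With no repressor bound, *holN* is transcribed.
→ *holN* is ON.
Norleucine is absent, so RudB is inactive.
MoO₄²⁻ is absent, so DovF is active.
No repressor is bound and DovF is active, so *kosJ* is transcribed.
→ *kosJ* is ON.
Melibiose is absent, so JovN is active.
Mn²⁺ is present, so MorB is inactive.
With repressor JovN bound, *jalX* is not transcribed.
→ *jalX* is OFF.
2 of the 5 genes are transcribed.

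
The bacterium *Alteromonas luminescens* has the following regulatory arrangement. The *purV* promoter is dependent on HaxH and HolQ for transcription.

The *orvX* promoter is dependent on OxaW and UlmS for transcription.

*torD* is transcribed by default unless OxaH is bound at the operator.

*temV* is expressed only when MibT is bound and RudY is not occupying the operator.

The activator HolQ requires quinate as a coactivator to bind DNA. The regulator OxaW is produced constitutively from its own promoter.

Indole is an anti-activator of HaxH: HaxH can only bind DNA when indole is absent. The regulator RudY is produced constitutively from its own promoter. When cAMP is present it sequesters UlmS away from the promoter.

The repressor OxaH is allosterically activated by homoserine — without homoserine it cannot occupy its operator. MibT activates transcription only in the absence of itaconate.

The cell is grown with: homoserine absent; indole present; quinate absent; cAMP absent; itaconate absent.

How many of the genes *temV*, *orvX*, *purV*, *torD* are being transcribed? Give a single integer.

2

RudY is produced constitutively and is active.
Itaconate is absent, so MibT is active.
With repressor RudY bound, *temV* is not transcribed.
→ *temV* is OFF.
OxaW is produced constitutively and is active.
cAMP is absent, so UlmS is active.
No repressor is bound and OxaW and UlmS are active, so *orvX* is transcribed.
→ *orvX* is ON.
Indole is present, so HaxH is inactive.
Quinate is absent, so HolQ is inactive.
Required activator HaxH is absent, so *purV* is not transcribed.
→ *purV* is OFF.
Homoserine is absent, so OxaH is inactive.
With no repressor bound, *torD* is transcribed.
→ *torD* is ON.
2 of the 4 genes are transcribed.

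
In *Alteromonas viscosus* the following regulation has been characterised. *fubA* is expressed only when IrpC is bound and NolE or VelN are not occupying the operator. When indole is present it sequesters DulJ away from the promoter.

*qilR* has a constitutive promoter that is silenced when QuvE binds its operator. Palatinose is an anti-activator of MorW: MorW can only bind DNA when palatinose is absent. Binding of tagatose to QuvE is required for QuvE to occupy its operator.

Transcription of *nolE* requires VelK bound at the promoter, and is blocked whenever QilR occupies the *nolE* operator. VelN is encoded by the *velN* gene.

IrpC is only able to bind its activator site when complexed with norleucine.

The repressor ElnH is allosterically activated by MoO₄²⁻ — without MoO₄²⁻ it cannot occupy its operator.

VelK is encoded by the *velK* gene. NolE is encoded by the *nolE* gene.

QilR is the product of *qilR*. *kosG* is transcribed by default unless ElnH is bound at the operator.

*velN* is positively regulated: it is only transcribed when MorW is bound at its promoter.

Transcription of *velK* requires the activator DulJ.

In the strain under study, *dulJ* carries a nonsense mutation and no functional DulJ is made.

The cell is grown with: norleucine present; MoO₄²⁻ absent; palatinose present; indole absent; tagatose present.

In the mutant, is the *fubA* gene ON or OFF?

ON

Norleucine is present, so IrpC is active.
DulJ is non-functional in this strain, so it has no effect.
Required activator DulJ is absent, so *velK* is not transcribed.
So VelK is not produced.
Tagatose is present, so QuvE is active.
With repressor QuvE bound, *qilR* is not transcribed.
So QilR is not produced.
Required activator VelK is absent, so *nolE* is not transcribed.
So NolE is not produced.
Palatinose is present, so MorW is inactive.
Required activator MorW is absent, so *velN* is not transcribed.
So VelN is not produced.
No repressor is bound and IrpC is active, so *fubA* is transcribed.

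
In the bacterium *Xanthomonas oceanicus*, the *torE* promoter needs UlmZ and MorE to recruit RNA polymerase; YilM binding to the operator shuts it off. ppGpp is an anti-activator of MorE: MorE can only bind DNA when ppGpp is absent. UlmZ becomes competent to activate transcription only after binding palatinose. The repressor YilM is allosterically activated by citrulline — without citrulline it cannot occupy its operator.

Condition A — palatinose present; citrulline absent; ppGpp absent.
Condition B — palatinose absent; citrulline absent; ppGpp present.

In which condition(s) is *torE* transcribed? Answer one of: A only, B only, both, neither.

A only

Condition A:
Palatinose is present, so UlmZ is active.
Citrulline is absent, so YilM is inactive.
ppGpp is absent, so MorE is active.
No repressor is bound and UlmZ and MorE are active, so *torE* is transcribed.
→ *torE* is ON in A.
Condition B:
Palatinose is absent, so UlmZ is inactive.
Citrulline is absent, so YilM is inactive.
ppGpp is present, so MorE is inactive.
Required activator UlmZ is absent, so *torE* is not transcribed.
→ *torE* is OFF in B.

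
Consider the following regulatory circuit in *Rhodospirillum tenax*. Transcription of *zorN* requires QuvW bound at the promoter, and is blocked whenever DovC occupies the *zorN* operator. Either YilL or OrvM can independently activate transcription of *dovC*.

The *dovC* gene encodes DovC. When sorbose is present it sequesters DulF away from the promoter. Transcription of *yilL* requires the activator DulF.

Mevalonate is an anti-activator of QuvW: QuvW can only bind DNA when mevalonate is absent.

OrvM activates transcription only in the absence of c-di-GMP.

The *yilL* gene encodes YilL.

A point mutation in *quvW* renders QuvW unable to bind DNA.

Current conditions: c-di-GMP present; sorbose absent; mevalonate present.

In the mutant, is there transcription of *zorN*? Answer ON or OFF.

OFF

Sorbose is absent, so DulF is active.
No repressor is bound and DulF is active, so *yilL* is transcribed.
So YilL is produced and active.
c-di-GMP is present, so OrvM is inactive.
Activator YilL is present, so *dovC* is transcribed.
So DovC is produced and active.
QuvW is non-functional in this strain, so it has no effect.
With repressor DovC bound, *zorN* is not transcribed.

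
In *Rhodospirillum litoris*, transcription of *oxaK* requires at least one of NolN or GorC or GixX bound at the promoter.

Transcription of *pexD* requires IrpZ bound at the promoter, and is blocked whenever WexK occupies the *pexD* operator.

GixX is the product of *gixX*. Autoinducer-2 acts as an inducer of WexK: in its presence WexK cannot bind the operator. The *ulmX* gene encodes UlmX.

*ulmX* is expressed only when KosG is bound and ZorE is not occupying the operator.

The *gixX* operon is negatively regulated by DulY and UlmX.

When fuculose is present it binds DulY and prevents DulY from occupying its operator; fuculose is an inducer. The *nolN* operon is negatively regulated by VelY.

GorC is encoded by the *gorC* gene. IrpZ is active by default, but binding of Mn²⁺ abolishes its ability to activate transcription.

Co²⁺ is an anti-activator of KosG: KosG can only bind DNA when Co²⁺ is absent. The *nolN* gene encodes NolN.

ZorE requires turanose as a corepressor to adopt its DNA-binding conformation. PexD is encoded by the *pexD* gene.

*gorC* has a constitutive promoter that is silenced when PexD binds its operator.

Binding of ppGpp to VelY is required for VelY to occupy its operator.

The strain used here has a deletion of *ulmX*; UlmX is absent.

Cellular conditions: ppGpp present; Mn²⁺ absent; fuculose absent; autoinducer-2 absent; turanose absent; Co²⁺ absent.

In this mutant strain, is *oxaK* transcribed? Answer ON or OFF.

ppGpp is present, so VelY is active.
With repressor VelY bound, *nolN* is not transcribed.
So NolN is not produced.
Mn²⁺ is absent, so IrpZ is active.
Autoinducer-2 is absent, so WexK is active.
With repressor WexK bound, *pexD* is not transcribed.
So PexD is not produced.
With no repressor bound, *gorC* is transcribed.
So GorC is produced and active.
Fuculose is absent, so DulY is active.
UlmX is non-functional in this strain, so it has no effect.
With repressor DulY bound, *gixX* is not transcribed.
So GixX is not produced.
Activator GorC is present, so *oxaK* is transcribed.

ON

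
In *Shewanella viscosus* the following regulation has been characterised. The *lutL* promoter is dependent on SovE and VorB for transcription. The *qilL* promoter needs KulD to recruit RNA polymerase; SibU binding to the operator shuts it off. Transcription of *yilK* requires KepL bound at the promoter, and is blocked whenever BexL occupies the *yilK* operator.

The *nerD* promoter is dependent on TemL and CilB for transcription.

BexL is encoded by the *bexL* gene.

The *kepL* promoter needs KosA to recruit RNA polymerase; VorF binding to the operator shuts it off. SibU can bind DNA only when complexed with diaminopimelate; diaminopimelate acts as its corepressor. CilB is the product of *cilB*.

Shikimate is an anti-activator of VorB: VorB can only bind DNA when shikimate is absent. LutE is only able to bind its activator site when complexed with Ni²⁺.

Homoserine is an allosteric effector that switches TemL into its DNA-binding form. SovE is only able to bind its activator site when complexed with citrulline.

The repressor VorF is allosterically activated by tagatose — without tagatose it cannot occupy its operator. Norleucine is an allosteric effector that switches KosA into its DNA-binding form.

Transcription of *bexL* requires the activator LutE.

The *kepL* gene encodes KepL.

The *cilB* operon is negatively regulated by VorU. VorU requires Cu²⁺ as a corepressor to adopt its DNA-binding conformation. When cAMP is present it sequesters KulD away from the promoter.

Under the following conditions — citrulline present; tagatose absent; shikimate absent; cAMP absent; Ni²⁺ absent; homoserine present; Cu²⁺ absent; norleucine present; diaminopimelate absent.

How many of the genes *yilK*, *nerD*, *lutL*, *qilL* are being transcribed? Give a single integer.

Tagatose is absent, so VorF is inactive.
Norleucine is present, so KosA is active.
No repressor is bound and KosA is active, so *kepL* is transcribed.
So KepL is produced and active.
Ni²⁺ is absent, so LutE is inactive.
Required activator LutE is absent, so *bexL* is not transcribed.
So BexL is not produced.
No repressor is bound and KepL is active, so *yilK* is transcribed.
→ *yilK* is ON.
Homoserine is present, so TemL is active.
Cu²⁺ is absent, so VorU is inactive.
With no repressor bound, *cilB* is transcribed.
So CilB is produced and active.
No repressor is bound and TemL and CilB are active, so *nerD* is transcribed.
→ *nerD* is ON.
Citrulline is present, so SovE is active.
Shikimate is absent, so VorB is active.
No repressor is bound and SovE and VorB are active, so *lutL* is transcribed.
→ *lutL* is ON.
cAMP is absent, so KulD is active.
Diaminopimelate is absent, so SibU is inactive.
No repressor is bound and KulD is active, so *qilL* is transcribed.
→ *qilL* is ON.
4 of the 4 genes are transcribed.

4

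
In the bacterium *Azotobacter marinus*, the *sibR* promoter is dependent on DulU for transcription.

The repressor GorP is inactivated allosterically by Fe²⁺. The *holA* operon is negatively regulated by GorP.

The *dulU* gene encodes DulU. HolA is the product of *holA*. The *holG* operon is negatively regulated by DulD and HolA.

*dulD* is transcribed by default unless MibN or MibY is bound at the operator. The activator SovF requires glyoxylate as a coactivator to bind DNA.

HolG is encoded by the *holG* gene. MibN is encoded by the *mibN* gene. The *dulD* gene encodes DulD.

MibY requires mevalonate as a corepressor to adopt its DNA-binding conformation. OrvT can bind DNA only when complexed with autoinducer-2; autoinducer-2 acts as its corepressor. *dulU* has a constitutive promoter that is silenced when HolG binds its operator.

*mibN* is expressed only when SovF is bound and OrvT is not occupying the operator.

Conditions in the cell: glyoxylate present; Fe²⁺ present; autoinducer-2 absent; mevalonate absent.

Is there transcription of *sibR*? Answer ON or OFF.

Autoinducer-2 is absent, so OrvT is inactive.
Glyoxylate is present, so SovF is active.
No repressor is bound and SovF is active, so *mibN* is transcribed.
So MibN is produced and active.
Mevalonate is absent, so MibY is inactive.
With repressor MibN bound, *dulD* is not transcribed.
So DulD is not produced.
Fe²⁺ is present, so GorP is inactive.
With no repressor bound, *holA* is transcribed.
So HolA is produced and active.
With repressor HolA bound, *holG* is not transcribed.
So HolG is not produced.
With no repressor bound, *dulU* is transcribed.
So DulU is produced and active.
No repressor is bound and DulU is active, so *sibR* is transcribed.

ON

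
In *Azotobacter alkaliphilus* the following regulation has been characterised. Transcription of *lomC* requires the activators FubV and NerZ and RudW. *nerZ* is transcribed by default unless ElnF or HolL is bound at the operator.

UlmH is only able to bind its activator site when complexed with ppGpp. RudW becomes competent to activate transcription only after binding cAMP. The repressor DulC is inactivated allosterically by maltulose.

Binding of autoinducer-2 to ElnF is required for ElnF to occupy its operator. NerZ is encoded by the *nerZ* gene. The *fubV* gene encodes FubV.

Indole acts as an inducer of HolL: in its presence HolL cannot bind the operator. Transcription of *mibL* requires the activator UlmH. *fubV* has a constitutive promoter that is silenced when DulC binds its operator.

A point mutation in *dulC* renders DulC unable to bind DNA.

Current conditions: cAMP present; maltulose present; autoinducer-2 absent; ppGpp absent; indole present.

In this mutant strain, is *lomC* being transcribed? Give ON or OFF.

ON

DulC is non-functional in this strain, so it has no effect.
With no repressor bound, *fubV* is transcribed.
So FubV is produced and active.
Autoinducer-2 is absent, so ElnF is inactive.
Indole is present, so HolL is inactive.
With no repressor bound, *nerZ* is transcribed.
So NerZ is produced and active.
cAMP is present, so RudW is active.
No repressor is bound and FubV and NerZ and RudW are active, so *lomC* is transcribed.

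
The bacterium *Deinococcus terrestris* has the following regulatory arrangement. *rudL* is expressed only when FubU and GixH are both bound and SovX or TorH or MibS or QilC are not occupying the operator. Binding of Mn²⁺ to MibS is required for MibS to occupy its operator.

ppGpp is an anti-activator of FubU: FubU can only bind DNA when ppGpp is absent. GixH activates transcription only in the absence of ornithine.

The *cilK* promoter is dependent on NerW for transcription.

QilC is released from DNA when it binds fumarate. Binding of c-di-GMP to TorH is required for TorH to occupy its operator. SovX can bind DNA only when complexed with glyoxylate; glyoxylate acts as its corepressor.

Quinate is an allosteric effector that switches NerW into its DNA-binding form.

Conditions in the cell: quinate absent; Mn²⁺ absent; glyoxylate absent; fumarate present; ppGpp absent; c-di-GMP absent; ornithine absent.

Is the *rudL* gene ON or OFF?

ppGpp is absent, so FubU is active.
Glyoxylate is absent, so SovX is inactive.
c-di-GMP is absent, so TorH is inactive.
Ornithine is absent, so GixH is active.
Mn²⁺ is absent, so MibS is inactive.
Fumarate is present, so QilC is inactive.
No repressor is bound and FubU and GixH are active, so *rudL* is transcribed.

ON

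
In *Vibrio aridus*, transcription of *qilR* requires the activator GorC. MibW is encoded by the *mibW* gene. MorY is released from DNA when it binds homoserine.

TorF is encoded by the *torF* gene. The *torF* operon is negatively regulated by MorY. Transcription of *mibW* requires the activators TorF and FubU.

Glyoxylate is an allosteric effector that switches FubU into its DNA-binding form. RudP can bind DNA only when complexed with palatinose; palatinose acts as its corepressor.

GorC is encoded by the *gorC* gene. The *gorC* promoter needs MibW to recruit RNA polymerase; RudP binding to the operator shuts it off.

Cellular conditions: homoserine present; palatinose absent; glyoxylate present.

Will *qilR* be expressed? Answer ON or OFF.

ON

Homoserine is present, so MorY is inactive.
With no repressor bound, *torF* is transcribed.
So TorF is produced and active.
Glyoxylate is present, so FubU is active.
No repressor is bound and TorF and FubU are active, so *mibW* is transcribed.
So MibW is produced and active.
Palatinose is absent, so RudP is inactive.
No repressor is bound and MibW is active, so *gorC* is transcribed.
So GorC is produced and active.
No repressor is bound and GorC is active, so *qilR* is transcribed.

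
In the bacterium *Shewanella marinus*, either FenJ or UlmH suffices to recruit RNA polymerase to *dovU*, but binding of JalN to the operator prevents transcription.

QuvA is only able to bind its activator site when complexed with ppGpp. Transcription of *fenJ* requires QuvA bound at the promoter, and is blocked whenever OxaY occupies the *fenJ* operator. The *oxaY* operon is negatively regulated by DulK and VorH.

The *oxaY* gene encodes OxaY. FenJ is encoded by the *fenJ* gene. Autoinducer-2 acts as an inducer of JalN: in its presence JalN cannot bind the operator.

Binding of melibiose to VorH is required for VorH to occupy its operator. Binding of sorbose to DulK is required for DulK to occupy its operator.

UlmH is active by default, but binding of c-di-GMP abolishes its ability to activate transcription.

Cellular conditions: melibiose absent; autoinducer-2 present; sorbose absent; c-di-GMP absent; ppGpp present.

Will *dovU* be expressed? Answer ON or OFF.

ppGpp is present, so QuvA is active.
Sorbose is absent, so DulK is inactive.
Melibiose is absent, so VorH is inactive.
With no repressor bound, *oxaY* is transcribed.
So OxaY is produced and active.
With repressor OxaY bound, *fenJ* is not transcribed.
So FenJ is not produced.
c-di-GMP is absent, so UlmH is active.
Autoinducer-2 is present, so JalN is inactive.
Activator UlmH is present, so *dovU* is transcribed.

ON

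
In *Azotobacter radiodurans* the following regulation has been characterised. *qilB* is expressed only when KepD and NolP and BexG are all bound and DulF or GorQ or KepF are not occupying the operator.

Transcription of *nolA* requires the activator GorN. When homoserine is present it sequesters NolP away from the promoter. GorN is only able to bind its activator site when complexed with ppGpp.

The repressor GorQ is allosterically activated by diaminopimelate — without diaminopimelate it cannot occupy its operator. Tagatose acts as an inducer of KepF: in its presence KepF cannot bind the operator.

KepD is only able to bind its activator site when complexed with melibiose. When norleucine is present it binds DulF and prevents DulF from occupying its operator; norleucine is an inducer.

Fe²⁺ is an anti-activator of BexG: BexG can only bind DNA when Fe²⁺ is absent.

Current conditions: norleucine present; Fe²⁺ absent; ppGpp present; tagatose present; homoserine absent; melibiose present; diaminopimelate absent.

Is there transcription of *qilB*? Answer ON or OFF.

Norleucine is present, so DulF is inactive.
Diaminopimelate is absent, so GorQ is inactive.
Tagatose is present, so KepF is inactive.
Melibiose is present, so KepD is active.
Homoserine is absent, so NolP is active.
Fe²⁺ is absent, so BexG is active.
No repressor is bound and KepD and NolP and BexG are active, so *qilB* is transcribed.

ON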